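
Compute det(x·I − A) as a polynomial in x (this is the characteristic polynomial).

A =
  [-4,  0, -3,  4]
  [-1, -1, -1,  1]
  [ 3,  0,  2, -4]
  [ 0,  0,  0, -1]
x^4 + 4*x^3 + 6*x^2 + 4*x + 1

Expanding det(x·I − A) (e.g. by cofactor expansion or by noting that A is similar to its Jordan form J, which has the same characteristic polynomial as A) gives
  χ_A(x) = x^4 + 4*x^3 + 6*x^2 + 4*x + 1
which factors as (x + 1)^4. The eigenvalues (with algebraic multiplicities) are λ = -1 with multiplicity 4.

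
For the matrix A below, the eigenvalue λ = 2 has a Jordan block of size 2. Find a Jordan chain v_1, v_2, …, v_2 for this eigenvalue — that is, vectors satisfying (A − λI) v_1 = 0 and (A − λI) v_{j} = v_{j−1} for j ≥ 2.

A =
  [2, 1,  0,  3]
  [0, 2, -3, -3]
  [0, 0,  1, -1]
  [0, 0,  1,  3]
A Jordan chain for λ = 2 of length 2:
v_1 = (1, 0, 0, 0)ᵀ
v_2 = (0, 1, 0, 0)ᵀ

Let N = A − (2)·I. We want v_2 with N^2 v_2 = 0 but N^1 v_2 ≠ 0; then v_{j-1} := N · v_j for j = 2, …, 2.

Pick v_2 = (0, 1, 0, 0)ᵀ.
Then v_1 = N · v_2 = (1, 0, 0, 0)ᵀ.

Sanity check: (A − (2)·I) v_1 = (0, 0, 0, 0)ᵀ = 0. ✓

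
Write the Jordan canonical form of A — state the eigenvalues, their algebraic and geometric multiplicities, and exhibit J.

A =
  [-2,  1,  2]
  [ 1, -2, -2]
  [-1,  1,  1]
J_2(-1) ⊕ J_1(-1)

The characteristic polynomial is
  det(x·I − A) = x^3 + 3*x^2 + 3*x + 1 = (x + 1)^3

Eigenvalues and multiplicities (the geometric multiplicity of λ is n − rank(A − λI), which equals the number of Jordan blocks for λ):
  λ = -1: algebraic multiplicity = 3, geometric multiplicity = 2

Determining the block sizes for each eigenvalue:
  λ = -1: 2 blocks summing to 3 forces exactly one block of size 2 and the rest size 1 → block sizes [2, 1]

Assembling the blocks gives a Jordan form
J =
  [-1,  1,  0]
  [ 0, -1,  0]
  [ 0,  0, -1]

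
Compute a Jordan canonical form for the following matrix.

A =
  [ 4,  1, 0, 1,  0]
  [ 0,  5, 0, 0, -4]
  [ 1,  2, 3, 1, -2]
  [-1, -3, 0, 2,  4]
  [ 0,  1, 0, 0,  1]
J_2(3) ⊕ J_2(3) ⊕ J_1(3)

The characteristic polynomial is
  det(x·I − A) = x^5 - 15*x^4 + 90*x^3 - 270*x^2 + 405*x - 243 = (x - 3)^5

Eigenvalues and multiplicities (the geometric multiplicity of λ is n − rank(A − λI), which equals the number of Jordan blocks for λ):
  λ = 3: algebraic multiplicity = 5, geometric multiplicity = 3

Determining the block sizes for each eigenvalue:
  λ = 3: with am = 5 and gm = 3, the partition is not yet determined (e.g. several partitions of 5 into 3 parts exist). Let N = A − (3)·I. Computing rank(N^1) = 2, rank(N^2) = 0; the number of blocks of size ≥ j is rank(N^{j−1}) − rank(N^j), giving [3, 2]. So we have 2 block(s) of size 2, 1 block(s) of size 1 → block sizes [2, 2, 1]

Assembling the blocks gives a Jordan form
J =
  [3, 1, 0, 0, 0]
  [0, 3, 0, 0, 0]
  [0, 0, 3, 1, 0]
  [0, 0, 0, 3, 0]
  [0, 0, 0, 0, 3]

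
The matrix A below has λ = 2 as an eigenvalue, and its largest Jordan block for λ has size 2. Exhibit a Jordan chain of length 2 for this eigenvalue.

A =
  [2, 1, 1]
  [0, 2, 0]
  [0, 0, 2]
A Jordan chain for λ = 2 of length 2:
v_1 = (1, 0, 0)ᵀ
v_2 = (0, 1, 0)ᵀ

Let N = A − (2)·I. We want v_2 with N^2 v_2 = 0 but N^1 v_2 ≠ 0; then v_{j-1} := N · v_j for j = 2, …, 2.

Pick v_2 = (0, 1, 0)ᵀ.
Then v_1 = N · v_2 = (1, 0, 0)ᵀ.

Sanity check: (A − (2)·I) v_1 = (0, 0, 0)ᵀ = 0. ✓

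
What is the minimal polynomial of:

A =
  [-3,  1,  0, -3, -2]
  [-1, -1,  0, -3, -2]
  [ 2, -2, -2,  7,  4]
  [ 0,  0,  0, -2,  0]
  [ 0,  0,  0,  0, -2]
x^2 + 4*x + 4

The characteristic polynomial is χ_A(x) = (x + 2)^5, so the eigenvalues are known. The minimal polynomial is
  m_A(x) = Π_λ (x − λ)^{k_λ}
where k_λ is the size of the *largest* Jordan block for λ (equivalently, the smallest k with (A − λI)^k v = 0 for every generalised eigenvector v of λ).

  λ = -2: largest Jordan block has size 2, contributing (x + 2)^2

So m_A(x) = (x + 2)^2 = x^2 + 4*x + 4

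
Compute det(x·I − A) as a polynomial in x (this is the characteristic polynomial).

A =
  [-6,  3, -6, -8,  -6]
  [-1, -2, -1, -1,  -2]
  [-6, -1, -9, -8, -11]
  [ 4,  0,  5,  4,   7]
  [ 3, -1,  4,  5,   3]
x^5 + 10*x^4 + 40*x^3 + 80*x^2 + 80*x + 32

Expanding det(x·I − A) (e.g. by cofactor expansion or by noting that A is similar to its Jordan form J, which has the same characteristic polynomial as A) gives
  χ_A(x) = x^5 + 10*x^4 + 40*x^3 + 80*x^2 + 80*x + 32
which factors as (x + 2)^5. The eigenvalues (with algebraic multiplicities) are λ = -2 with multiplicity 5.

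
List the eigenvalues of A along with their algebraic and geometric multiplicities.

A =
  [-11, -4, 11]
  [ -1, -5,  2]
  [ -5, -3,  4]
λ = -4: alg = 3, geom = 1

Step 1 — factor the characteristic polynomial to read off the algebraic multiplicities:
  χ_A(x) = (x + 4)^3

Step 2 — compute geometric multiplicities via the rank-nullity identity g(λ) = n − rank(A − λI):
  rank(A − (-4)·I) = 2, so dim ker(A − (-4)·I) = n − 2 = 1

Summary:
  λ = -4: algebraic multiplicity = 3, geometric multiplicity = 1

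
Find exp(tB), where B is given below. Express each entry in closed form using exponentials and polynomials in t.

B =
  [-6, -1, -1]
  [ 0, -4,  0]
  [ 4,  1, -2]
e^{tB} =
  [-2*t*exp(-4*t) + exp(-4*t), t^2*exp(-4*t)/2 - t*exp(-4*t), -t*exp(-4*t)]
  [0, exp(-4*t), 0]
  [4*t*exp(-4*t), -t^2*exp(-4*t) + t*exp(-4*t), 2*t*exp(-4*t) + exp(-4*t)]

Strategy: write B = P · J · P⁻¹ where J is a Jordan canonical form, so e^{tB} = P · e^{tJ} · P⁻¹, and e^{tJ} can be computed block-by-block.

B has Jordan form
J =
  [-4,  1,  0]
  [ 0, -4,  1]
  [ 0,  0, -4]
(up to reordering of blocks).

Per-block formulas:
  For a 3×3 Jordan block J_3(-4): exp(t · J_3(-4)) = e^(-4t)·(I + t·N + (t^2/2)·N^2), where N is the 3×3 nilpotent shift.

After assembling e^{tJ} and conjugating by P, we get:

e^{tB} =
  [-2*t*exp(-4*t) + exp(-4*t), t^2*exp(-4*t)/2 - t*exp(-4*t), -t*exp(-4*t)]
  [0, exp(-4*t), 0]
  [4*t*exp(-4*t), -t^2*exp(-4*t) + t*exp(-4*t), 2*t*exp(-4*t) + exp(-4*t)]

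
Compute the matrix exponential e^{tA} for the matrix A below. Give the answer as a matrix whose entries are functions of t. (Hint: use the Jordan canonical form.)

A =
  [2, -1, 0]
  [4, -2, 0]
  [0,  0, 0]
e^{tA} =
  [2*t + 1, -t, 0]
  [4*t, 1 - 2*t, 0]
  [0, 0, 1]

Strategy: write A = P · J · P⁻¹ where J is a Jordan canonical form, so e^{tA} = P · e^{tJ} · P⁻¹, and e^{tJ} can be computed block-by-block.

A has Jordan form
J =
  [0, 1, 0]
  [0, 0, 0]
  [0, 0, 0]
(up to reordering of blocks).

Per-block formulas:
  For a 1×1 block at λ = 0: exp(t · [0]) = [e^(0t)].
  For a 2×2 Jordan block J_2(0): exp(t · J_2(0)) = e^(0t)·(I + t·N), where N is the 2×2 nilpotent shift.

After assembling e^{tJ} and conjugating by P, we get:

e^{tA} =
  [2*t + 1, -t, 0]
  [4*t, 1 - 2*t, 0]
  [0, 0, 1]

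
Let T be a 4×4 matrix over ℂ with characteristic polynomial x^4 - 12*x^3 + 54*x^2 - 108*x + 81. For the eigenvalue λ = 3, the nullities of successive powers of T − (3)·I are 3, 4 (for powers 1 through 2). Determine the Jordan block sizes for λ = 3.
Block sizes for λ = 3: [2, 1, 1]

From the dimensions of kernels of powers, the number of Jordan blocks of size at least j is d_j − d_{j−1} where d_j = dim ker(N^j) (with d_0 = 0). Computing the differences gives [3, 1].
The number of blocks of size exactly k is (#blocks of size ≥ k) − (#blocks of size ≥ k + 1), so the partition is: 2 block(s) of size 1, 1 block(s) of size 2.
In nonincreasing order the block sizes are [2, 1, 1].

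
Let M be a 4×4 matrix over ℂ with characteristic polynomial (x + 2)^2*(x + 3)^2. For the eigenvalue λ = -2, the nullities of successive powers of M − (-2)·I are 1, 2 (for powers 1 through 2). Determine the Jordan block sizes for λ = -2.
Block sizes for λ = -2: [2]

From the dimensions of kernels of powers, the number of Jordan blocks of size at least j is d_j − d_{j−1} where d_j = dim ker(N^j) (with d_0 = 0). Computing the differences gives [1, 1].
The number of blocks of size exactly k is (#blocks of size ≥ k) − (#blocks of size ≥ k + 1), so the partition is: 1 block(s) of size 2.
In nonincreasing order the block sizes are [2].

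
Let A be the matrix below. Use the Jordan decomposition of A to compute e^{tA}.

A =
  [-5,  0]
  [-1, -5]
e^{tA} =
  [exp(-5*t), 0]
  [-t*exp(-5*t), exp(-5*t)]

Strategy: write A = P · J · P⁻¹ where J is a Jordan canonical form, so e^{tA} = P · e^{tJ} · P⁻¹, and e^{tJ} can be computed block-by-block.

A has Jordan form
J =
  [-5,  1]
  [ 0, -5]
(up to reordering of blocks).

Per-block formulas:
  For a 2×2 Jordan block J_2(-5): exp(t · J_2(-5)) = e^(-5t)·(I + t·N), where N is the 2×2 nilpotent shift.

After assembling e^{tJ} and conjugating by P, we get:

e^{tA} =
  [exp(-5*t), 0]
  [-t*exp(-5*t), exp(-5*t)]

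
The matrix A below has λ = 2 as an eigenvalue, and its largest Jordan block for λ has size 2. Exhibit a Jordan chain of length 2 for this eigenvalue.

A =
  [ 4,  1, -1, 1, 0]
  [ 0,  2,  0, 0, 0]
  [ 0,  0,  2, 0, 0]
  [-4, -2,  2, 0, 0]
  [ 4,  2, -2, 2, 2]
A Jordan chain for λ = 2 of length 2:
v_1 = (2, 0, 0, -4, 4)ᵀ
v_2 = (1, 0, 0, 0, 0)ᵀ

Let N = A − (2)·I. We want v_2 with N^2 v_2 = 0 but N^1 v_2 ≠ 0; then v_{j-1} := N · v_j for j = 2, …, 2.

Pick v_2 = (1, 0, 0, 0, 0)ᵀ.
Then v_1 = N · v_2 = (2, 0, 0, -4, 4)ᵀ.

Sanity check: (A − (2)·I) v_1 = (0, 0, 0, 0, 0)ᵀ = 0. ✓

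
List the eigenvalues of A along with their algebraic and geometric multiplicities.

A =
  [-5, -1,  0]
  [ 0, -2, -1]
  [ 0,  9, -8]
λ = -5: alg = 3, geom = 1

Step 1 — factor the characteristic polynomial to read off the algebraic multiplicities:
  χ_A(x) = (x + 5)^3

Step 2 — compute geometric multiplicities via the rank-nullity identity g(λ) = n − rank(A − λI):
  rank(A − (-5)·I) = 2, so dim ker(A − (-5)·I) = n − 2 = 1

Summary:
  λ = -5: algebraic multiplicity = 3, geometric multiplicity = 1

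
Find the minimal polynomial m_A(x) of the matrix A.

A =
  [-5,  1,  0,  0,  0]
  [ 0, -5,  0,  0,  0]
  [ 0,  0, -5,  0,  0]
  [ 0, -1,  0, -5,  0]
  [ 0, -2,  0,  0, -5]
x^2 + 10*x + 25

The characteristic polynomial is χ_A(x) = (x + 5)^5, so the eigenvalues are known. The minimal polynomial is
  m_A(x) = Π_λ (x − λ)^{k_λ}
where k_λ is the size of the *largest* Jordan block for λ (equivalently, the smallest k with (A − λI)^k v = 0 for every generalised eigenvector v of λ).

  λ = -5: largest Jordan block has size 2, contributing (x + 5)^2

So m_A(x) = (x + 5)^2 = x^2 + 10*x + 25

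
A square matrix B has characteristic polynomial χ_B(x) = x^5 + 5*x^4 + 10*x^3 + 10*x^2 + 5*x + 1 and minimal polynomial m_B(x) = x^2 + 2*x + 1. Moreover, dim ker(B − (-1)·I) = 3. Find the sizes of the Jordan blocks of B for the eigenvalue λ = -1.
Block sizes for λ = -1: [2, 2, 1]

Step 1 — from the characteristic polynomial, algebraic multiplicity of λ = -1 is 5. From dim ker(B − (-1)·I) = 3, there are exactly 3 Jordan blocks for λ = -1.
Step 2 — from the minimal polynomial, the factor (x + 1)^2 tells us the largest block for λ = -1 has size 2.
Step 3 — with total size 5, 3 blocks, and largest block 2, the block sizes (in nonincreasing order) are [2, 2, 1].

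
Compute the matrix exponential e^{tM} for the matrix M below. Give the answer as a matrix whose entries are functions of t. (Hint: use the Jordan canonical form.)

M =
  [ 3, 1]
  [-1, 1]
e^{tM} =
  [t*exp(2*t) + exp(2*t), t*exp(2*t)]
  [-t*exp(2*t), -t*exp(2*t) + exp(2*t)]

Strategy: write M = P · J · P⁻¹ where J is a Jordan canonical form, so e^{tM} = P · e^{tJ} · P⁻¹, and e^{tJ} can be computed block-by-block.

M has Jordan form
J =
  [2, 1]
  [0, 2]
(up to reordering of blocks).

Per-block formulas:
  For a 2×2 Jordan block J_2(2): exp(t · J_2(2)) = e^(2t)·(I + t·N), where N is the 2×2 nilpotent shift.

After assembling e^{tJ} and conjugating by P, we get:

e^{tM} =
  [t*exp(2*t) + exp(2*t), t*exp(2*t)]
  [-t*exp(2*t), -t*exp(2*t) + exp(2*t)]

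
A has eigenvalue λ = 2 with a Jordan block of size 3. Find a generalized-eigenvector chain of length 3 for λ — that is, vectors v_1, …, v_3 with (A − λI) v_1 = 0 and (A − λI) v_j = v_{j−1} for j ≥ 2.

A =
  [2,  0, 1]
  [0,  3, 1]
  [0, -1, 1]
A Jordan chain for λ = 2 of length 3:
v_1 = (-1, 0, 0)ᵀ
v_2 = (0, 1, -1)ᵀ
v_3 = (0, 1, 0)ᵀ

Let N = A − (2)·I. We want v_3 with N^3 v_3 = 0 but N^2 v_3 ≠ 0; then v_{j-1} := N · v_j for j = 3, …, 2.

Pick v_3 = (0, 1, 0)ᵀ.
Then v_2 = N · v_3 = (0, 1, -1)ᵀ.
Then v_1 = N · v_2 = (-1, 0, 0)ᵀ.

Sanity check: (A − (2)·I) v_1 = (0, 0, 0)ᵀ = 0. ✓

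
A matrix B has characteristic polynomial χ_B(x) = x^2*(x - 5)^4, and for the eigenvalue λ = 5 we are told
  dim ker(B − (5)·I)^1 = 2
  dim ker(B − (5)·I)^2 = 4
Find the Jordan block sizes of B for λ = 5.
Block sizes for λ = 5: [2, 2]

From the dimensions of kernels of powers, the number of Jordan blocks of size at least j is d_j − d_{j−1} where d_j = dim ker(N^j) (with d_0 = 0). Computing the differences gives [2, 2].
The number of blocks of size exactly k is (#blocks of size ≥ k) − (#blocks of size ≥ k + 1), so the partition is: 2 block(s) of size 2.
In nonincreasing order the block sizes are [2, 2].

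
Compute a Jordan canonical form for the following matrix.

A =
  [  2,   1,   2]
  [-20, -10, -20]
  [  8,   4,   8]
J_2(0) ⊕ J_1(0)

The characteristic polynomial is
  det(x·I − A) = x^3

Eigenvalues and multiplicities (the geometric multiplicity of λ is n − rank(A − λI), which equals the number of Jordan blocks for λ):
  λ = 0: algebraic multiplicity = 3, geometric multiplicity = 2

Determining the block sizes for each eigenvalue:
  λ = 0: 2 blocks summing to 3 forces exactly one block of size 2 and the rest size 1 → block sizes [2, 1]

Assembling the blocks gives a Jordan form
J =
  [0, 1, 0]
  [0, 0, 0]
  [0, 0, 0]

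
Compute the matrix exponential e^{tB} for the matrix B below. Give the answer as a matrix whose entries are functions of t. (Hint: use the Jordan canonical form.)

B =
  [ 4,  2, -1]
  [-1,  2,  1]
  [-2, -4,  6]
e^{tB} =
  [exp(4*t), 2*t*exp(4*t), -t*exp(4*t)]
  [-t*exp(4*t), -t^2*exp(4*t) - 2*t*exp(4*t) + exp(4*t), t^2*exp(4*t)/2 + t*exp(4*t)]
  [-2*t*exp(4*t), -2*t^2*exp(4*t) - 4*t*exp(4*t), t^2*exp(4*t) + 2*t*exp(4*t) + exp(4*t)]

Strategy: write B = P · J · P⁻¹ where J is a Jordan canonical form, so e^{tB} = P · e^{tJ} · P⁻¹, and e^{tJ} can be computed block-by-block.

B has Jordan form
J =
  [4, 1, 0]
  [0, 4, 1]
  [0, 0, 4]
(up to reordering of blocks).

Per-block formulas:
  For a 3×3 Jordan block J_3(4): exp(t · J_3(4)) = e^(4t)·(I + t·N + (t^2/2)·N^2), where N is the 3×3 nilpotent shift.

After assembling e^{tJ} and conjugating by P, we get:

e^{tB} =
  [exp(4*t), 2*t*exp(4*t), -t*exp(4*t)]
  [-t*exp(4*t), -t^2*exp(4*t) - 2*t*exp(4*t) + exp(4*t), t^2*exp(4*t)/2 + t*exp(4*t)]
  [-2*t*exp(4*t), -2*t^2*exp(4*t) - 4*t*exp(4*t), t^2*exp(4*t) + 2*t*exp(4*t) + exp(4*t)]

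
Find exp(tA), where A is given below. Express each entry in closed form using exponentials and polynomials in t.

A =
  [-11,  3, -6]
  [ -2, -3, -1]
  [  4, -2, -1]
e^{tA} =
  [3*t^2*exp(-5*t) - 6*t*exp(-5*t) + exp(-5*t), 3*t*exp(-5*t), 9*t^2*exp(-5*t)/2 - 6*t*exp(-5*t)]
  [2*t^2*exp(-5*t) - 2*t*exp(-5*t), 2*t*exp(-5*t) + exp(-5*t), 3*t^2*exp(-5*t) - t*exp(-5*t)]
  [-2*t^2*exp(-5*t) + 4*t*exp(-5*t), -2*t*exp(-5*t), -3*t^2*exp(-5*t) + 4*t*exp(-5*t) + exp(-5*t)]

Strategy: write A = P · J · P⁻¹ where J is a Jordan canonical form, so e^{tA} = P · e^{tJ} · P⁻¹, and e^{tJ} can be computed block-by-block.

A has Jordan form
J =
  [-5,  1,  0]
  [ 0, -5,  1]
  [ 0,  0, -5]
(up to reordering of blocks).

Per-block formulas:
  For a 3×3 Jordan block J_3(-5): exp(t · J_3(-5)) = e^(-5t)·(I + t·N + (t^2/2)·N^2), where N is the 3×3 nilpotent shift.

After assembling e^{tJ} and conjugating by P, we get:

e^{tA} =
  [3*t^2*exp(-5*t) - 6*t*exp(-5*t) + exp(-5*t), 3*t*exp(-5*t), 9*t^2*exp(-5*t)/2 - 6*t*exp(-5*t)]
  [2*t^2*exp(-5*t) - 2*t*exp(-5*t), 2*t*exp(-5*t) + exp(-5*t), 3*t^2*exp(-5*t) - t*exp(-5*t)]
  [-2*t^2*exp(-5*t) + 4*t*exp(-5*t), -2*t*exp(-5*t), -3*t^2*exp(-5*t) + 4*t*exp(-5*t) + exp(-5*t)]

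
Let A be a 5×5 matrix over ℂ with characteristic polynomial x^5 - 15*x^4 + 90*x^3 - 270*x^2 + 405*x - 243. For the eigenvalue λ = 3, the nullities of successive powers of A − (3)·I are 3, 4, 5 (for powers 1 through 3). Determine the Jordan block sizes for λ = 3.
Block sizes for λ = 3: [3, 1, 1]

From the dimensions of kernels of powers, the number of Jordan blocks of size at least j is d_j − d_{j−1} where d_j = dim ker(N^j) (with d_0 = 0). Computing the differences gives [3, 1, 1].
The number of blocks of size exactly k is (#blocks of size ≥ k) − (#blocks of size ≥ k + 1), so the partition is: 2 block(s) of size 1, 1 block(s) of size 3.
In nonincreasing order the block sizes are [3, 1, 1].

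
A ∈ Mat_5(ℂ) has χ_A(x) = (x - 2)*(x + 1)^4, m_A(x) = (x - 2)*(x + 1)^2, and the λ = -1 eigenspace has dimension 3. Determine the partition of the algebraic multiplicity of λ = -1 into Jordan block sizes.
Block sizes for λ = -1: [2, 1, 1]

Step 1 — from the characteristic polynomial, algebraic multiplicity of λ = -1 is 4. From dim ker(A − (-1)·I) = 3, there are exactly 3 Jordan blocks for λ = -1.
Step 2 — from the minimal polynomial, the factor (x + 1)^2 tells us the largest block for λ = -1 has size 2.
Step 3 — with total size 4, 3 blocks, and largest block 2, the block sizes (in nonincreasing order) are [2, 1, 1].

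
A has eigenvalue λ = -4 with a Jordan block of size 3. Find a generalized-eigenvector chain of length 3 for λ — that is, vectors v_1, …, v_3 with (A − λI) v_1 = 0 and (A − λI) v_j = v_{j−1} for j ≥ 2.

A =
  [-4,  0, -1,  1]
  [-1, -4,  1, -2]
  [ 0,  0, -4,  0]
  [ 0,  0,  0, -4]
A Jordan chain for λ = -4 of length 3:
v_1 = (0, 1, 0, 0)ᵀ
v_2 = (-1, 1, 0, 0)ᵀ
v_3 = (0, 0, 1, 0)ᵀ

Let N = A − (-4)·I. We want v_3 with N^3 v_3 = 0 but N^2 v_3 ≠ 0; then v_{j-1} := N · v_j for j = 3, …, 2.

Pick v_3 = (0, 0, 1, 0)ᵀ.
Then v_2 = N · v_3 = (-1, 1, 0, 0)ᵀ.
Then v_1 = N · v_2 = (0, 1, 0, 0)ᵀ.

Sanity check: (A − (-4)·I) v_1 = (0, 0, 0, 0)ᵀ = 0. ✓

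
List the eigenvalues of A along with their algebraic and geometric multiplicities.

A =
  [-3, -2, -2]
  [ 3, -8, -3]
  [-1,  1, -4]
λ = -5: alg = 3, geom = 2

Step 1 — factor the characteristic polynomial to read off the algebraic multiplicities:
  χ_A(x) = (x + 5)^3

Step 2 — compute geometric multiplicities via the rank-nullity identity g(λ) = n − rank(A − λI):
  rank(A − (-5)·I) = 1, so dim ker(A − (-5)·I) = n − 1 = 2

Summary:
  λ = -5: algebraic multiplicity = 3, geometric multiplicity = 2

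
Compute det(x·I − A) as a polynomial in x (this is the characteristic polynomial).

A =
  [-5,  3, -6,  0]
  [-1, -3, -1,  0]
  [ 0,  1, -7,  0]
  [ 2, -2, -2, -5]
x^4 + 20*x^3 + 150*x^2 + 500*x + 625

Expanding det(x·I − A) (e.g. by cofactor expansion or by noting that A is similar to its Jordan form J, which has the same characteristic polynomial as A) gives
  χ_A(x) = x^4 + 20*x^3 + 150*x^2 + 500*x + 625
which factors as (x + 5)^4. The eigenvalues (with algebraic multiplicities) are λ = -5 with multiplicity 4.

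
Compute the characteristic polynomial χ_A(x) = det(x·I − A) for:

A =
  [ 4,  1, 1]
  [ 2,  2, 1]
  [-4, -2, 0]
x^3 - 6*x^2 + 12*x - 8

Expanding det(x·I − A) (e.g. by cofactor expansion or by noting that A is similar to its Jordan form J, which has the same characteristic polynomial as A) gives
  χ_A(x) = x^3 - 6*x^2 + 12*x - 8
which factors as (x - 2)^3. The eigenvalues (with algebraic multiplicities) are λ = 2 with multiplicity 3.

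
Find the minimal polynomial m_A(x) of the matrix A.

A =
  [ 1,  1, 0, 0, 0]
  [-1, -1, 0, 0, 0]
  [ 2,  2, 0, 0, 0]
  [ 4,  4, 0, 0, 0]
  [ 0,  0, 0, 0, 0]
x^2

The characteristic polynomial is χ_A(x) = x^5, so the eigenvalues are known. The minimal polynomial is
  m_A(x) = Π_λ (x − λ)^{k_λ}
where k_λ is the size of the *largest* Jordan block for λ (equivalently, the smallest k with (A − λI)^k v = 0 for every generalised eigenvector v of λ).

  λ = 0: largest Jordan block has size 2, contributing (x − 0)^2

So m_A(x) = x^2 = x^2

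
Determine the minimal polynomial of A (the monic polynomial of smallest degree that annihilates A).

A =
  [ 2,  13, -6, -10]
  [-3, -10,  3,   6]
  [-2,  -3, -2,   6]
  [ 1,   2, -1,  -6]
x^3 + 12*x^2 + 48*x + 64

The characteristic polynomial is χ_A(x) = (x + 4)^4, so the eigenvalues are known. The minimal polynomial is
  m_A(x) = Π_λ (x − λ)^{k_λ}
where k_λ is the size of the *largest* Jordan block for λ (equivalently, the smallest k with (A − λI)^k v = 0 for every generalised eigenvector v of λ).

  λ = -4: largest Jordan block has size 3, contributing (x + 4)^3

So m_A(x) = (x + 4)^3 = x^3 + 12*x^2 + 48*x + 64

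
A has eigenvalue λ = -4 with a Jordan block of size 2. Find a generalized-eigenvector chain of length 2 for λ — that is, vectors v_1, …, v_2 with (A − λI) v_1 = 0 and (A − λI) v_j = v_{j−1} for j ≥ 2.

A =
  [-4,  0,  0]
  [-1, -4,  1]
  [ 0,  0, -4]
A Jordan chain for λ = -4 of length 2:
v_1 = (0, -1, 0)ᵀ
v_2 = (1, 0, 0)ᵀ

Let N = A − (-4)·I. We want v_2 with N^2 v_2 = 0 but N^1 v_2 ≠ 0; then v_{j-1} := N · v_j for j = 2, …, 2.

Pick v_2 = (1, 0, 0)ᵀ.
Then v_1 = N · v_2 = (0, -1, 0)ᵀ.

Sanity check: (A − (-4)·I) v_1 = (0, 0, 0)ᵀ = 0. ✓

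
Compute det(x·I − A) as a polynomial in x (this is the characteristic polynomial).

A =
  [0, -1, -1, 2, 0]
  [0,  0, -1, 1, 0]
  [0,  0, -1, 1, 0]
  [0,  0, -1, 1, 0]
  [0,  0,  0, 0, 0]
x^5

Expanding det(x·I − A) (e.g. by cofactor expansion or by noting that A is similar to its Jordan form J, which has the same characteristic polynomial as A) gives
  χ_A(x) = x^5
which factors as x^5. The eigenvalues (with algebraic multiplicities) are λ = 0 with multiplicity 5.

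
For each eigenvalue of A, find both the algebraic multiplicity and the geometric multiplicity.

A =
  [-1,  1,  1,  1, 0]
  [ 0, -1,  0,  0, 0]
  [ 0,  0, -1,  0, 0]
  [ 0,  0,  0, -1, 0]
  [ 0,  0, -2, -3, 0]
λ = -1: alg = 4, geom = 3; λ = 0: alg = 1, geom = 1

Step 1 — factor the characteristic polynomial to read off the algebraic multiplicities:
  χ_A(x) = x*(x + 1)^4

Step 2 — compute geometric multiplicities via the rank-nullity identity g(λ) = n − rank(A − λI):
  rank(A − (-1)·I) = 2, so dim ker(A − (-1)·I) = n − 2 = 3
  rank(A − (0)·I) = 4, so dim ker(A − (0)·I) = n − 4 = 1

Summary:
  λ = -1: algebraic multiplicity = 4, geometric multiplicity = 3
  λ = 0: algebraic multiplicity = 1, geometric multiplicity = 1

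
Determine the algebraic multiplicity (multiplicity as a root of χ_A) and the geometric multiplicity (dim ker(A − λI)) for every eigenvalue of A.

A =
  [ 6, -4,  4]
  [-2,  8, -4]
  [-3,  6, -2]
λ = 4: alg = 3, geom = 2

Step 1 — factor the characteristic polynomial to read off the algebraic multiplicities:
  χ_A(x) = (x - 4)^3

Step 2 — compute geometric multiplicities via the rank-nullity identity g(λ) = n − rank(A − λI):
  rank(A − (4)·I) = 1, so dim ker(A − (4)·I) = n − 1 = 2

Summary:
  λ = 4: algebraic multiplicity = 3, geometric multiplicity = 2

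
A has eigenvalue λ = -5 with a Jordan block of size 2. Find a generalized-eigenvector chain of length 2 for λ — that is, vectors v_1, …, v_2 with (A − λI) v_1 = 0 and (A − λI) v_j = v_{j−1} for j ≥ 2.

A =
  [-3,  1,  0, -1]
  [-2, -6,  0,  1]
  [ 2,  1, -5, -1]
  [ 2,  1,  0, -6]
A Jordan chain for λ = -5 of length 2:
v_1 = (2, -2, 2, 2)ᵀ
v_2 = (1, 0, 0, 0)ᵀ

Let N = A − (-5)·I. We want v_2 with N^2 v_2 = 0 but N^1 v_2 ≠ 0; then v_{j-1} := N · v_j for j = 2, …, 2.

Pick v_2 = (1, 0, 0, 0)ᵀ.
Then v_1 = N · v_2 = (2, -2, 2, 2)ᵀ.

Sanity check: (A − (-5)·I) v_1 = (0, 0, 0, 0)ᵀ = 0. ✓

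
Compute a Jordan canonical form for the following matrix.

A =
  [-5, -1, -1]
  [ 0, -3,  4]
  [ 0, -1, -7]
J_3(-5)

The characteristic polynomial is
  det(x·I − A) = x^3 + 15*x^2 + 75*x + 125 = (x + 5)^3

Eigenvalues and multiplicities (the geometric multiplicity of λ is n − rank(A − λI), which equals the number of Jordan blocks for λ):
  λ = -5: algebraic multiplicity = 3, geometric multiplicity = 1

Determining the block sizes for each eigenvalue:
  λ = -5: one block (gm = 1), so the single block has size am = 3 → block sizes [3]

Assembling the blocks gives a Jordan form
J =
  [-5,  1,  0]
  [ 0, -5,  1]
  [ 0,  0, -5]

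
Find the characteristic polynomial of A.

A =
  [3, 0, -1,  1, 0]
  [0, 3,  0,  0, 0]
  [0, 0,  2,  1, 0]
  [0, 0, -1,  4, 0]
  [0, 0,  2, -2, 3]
x^5 - 15*x^4 + 90*x^3 - 270*x^2 + 405*x - 243

Expanding det(x·I − A) (e.g. by cofactor expansion or by noting that A is similar to its Jordan form J, which has the same characteristic polynomial as A) gives
  χ_A(x) = x^5 - 15*x^4 + 90*x^3 - 270*x^2 + 405*x - 243
which factors as (x - 3)^5. The eigenvalues (with algebraic multiplicities) are λ = 3 with multiplicity 5.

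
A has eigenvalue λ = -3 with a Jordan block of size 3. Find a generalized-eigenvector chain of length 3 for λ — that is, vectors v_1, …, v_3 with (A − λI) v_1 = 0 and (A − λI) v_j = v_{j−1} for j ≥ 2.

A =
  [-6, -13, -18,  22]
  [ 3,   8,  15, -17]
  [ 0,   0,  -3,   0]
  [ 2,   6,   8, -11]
A Jordan chain for λ = -3 of length 3:
v_1 = (14, -10, 0, -4)ᵀ
v_2 = (-3, 3, 0, 2)ᵀ
v_3 = (1, 0, 0, 0)ᵀ

Let N = A − (-3)·I. We want v_3 with N^3 v_3 = 0 but N^2 v_3 ≠ 0; then v_{j-1} := N · v_j for j = 3, …, 2.

Pick v_3 = (1, 0, 0, 0)ᵀ.
Then v_2 = N · v_3 = (-3, 3, 0, 2)ᵀ.
Then v_1 = N · v_2 = (14, -10, 0, -4)ᵀ.

Sanity check: (A − (-3)·I) v_1 = (0, 0, 0, 0)ᵀ = 0. ✓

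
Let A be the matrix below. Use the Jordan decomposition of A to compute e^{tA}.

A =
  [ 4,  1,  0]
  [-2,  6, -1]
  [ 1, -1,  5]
e^{tA} =
  [-t^2*exp(5*t)/2 - t*exp(5*t) + exp(5*t), t*exp(5*t), -t^2*exp(5*t)/2]
  [-t^2*exp(5*t)/2 - 2*t*exp(5*t), t*exp(5*t) + exp(5*t), -t^2*exp(5*t)/2 - t*exp(5*t)]
  [t^2*exp(5*t)/2 + t*exp(5*t), -t*exp(5*t), t^2*exp(5*t)/2 + exp(5*t)]

Strategy: write A = P · J · P⁻¹ where J is a Jordan canonical form, so e^{tA} = P · e^{tJ} · P⁻¹, and e^{tJ} can be computed block-by-block.

A has Jordan form
J =
  [5, 1, 0]
  [0, 5, 1]
  [0, 0, 5]
(up to reordering of blocks).

Per-block formulas:
  For a 3×3 Jordan block J_3(5): exp(t · J_3(5)) = e^(5t)·(I + t·N + (t^2/2)·N^2), where N is the 3×3 nilpotent shift.

After assembling e^{tJ} and conjugating by P, we get:

e^{tA} =
  [-t^2*exp(5*t)/2 - t*exp(5*t) + exp(5*t), t*exp(5*t), -t^2*exp(5*t)/2]
  [-t^2*exp(5*t)/2 - 2*t*exp(5*t), t*exp(5*t) + exp(5*t), -t^2*exp(5*t)/2 - t*exp(5*t)]
  [t^2*exp(5*t)/2 + t*exp(5*t), -t*exp(5*t), t^2*exp(5*t)/2 + exp(5*t)]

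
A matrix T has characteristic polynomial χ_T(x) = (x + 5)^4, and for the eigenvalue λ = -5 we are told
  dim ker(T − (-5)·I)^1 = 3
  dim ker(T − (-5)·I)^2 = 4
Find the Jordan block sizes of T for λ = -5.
Block sizes for λ = -5: [2, 1, 1]

From the dimensions of kernels of powers, the number of Jordan blocks of size at least j is d_j − d_{j−1} where d_j = dim ker(N^j) (with d_0 = 0). Computing the differences gives [3, 1].
The number of blocks of size exactly k is (#blocks of size ≥ k) − (#blocks of size ≥ k + 1), so the partition is: 2 block(s) of size 1, 1 block(s) of size 2.
In nonincreasing order the block sizes are [2, 1, 1].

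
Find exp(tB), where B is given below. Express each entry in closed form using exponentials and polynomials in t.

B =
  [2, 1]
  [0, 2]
e^{tB} =
  [exp(2*t), t*exp(2*t)]
  [0, exp(2*t)]

Strategy: write B = P · J · P⁻¹ where J is a Jordan canonical form, so e^{tB} = P · e^{tJ} · P⁻¹, and e^{tJ} can be computed block-by-block.

B has Jordan form
J =
  [2, 1]
  [0, 2]
(up to reordering of blocks).

Per-block formulas:
  For a 2×2 Jordan block J_2(2): exp(t · J_2(2)) = e^(2t)·(I + t·N), where N is the 2×2 nilpotent shift.

After assembling e^{tJ} and conjugating by P, we get:

e^{tB} =
  [exp(2*t), t*exp(2*t)]
  [0, exp(2*t)]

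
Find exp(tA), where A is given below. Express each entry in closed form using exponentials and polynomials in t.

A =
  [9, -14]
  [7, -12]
e^{tA} =
  [2*exp(2*t) - exp(-5*t), -2*exp(2*t) + 2*exp(-5*t)]
  [exp(2*t) - exp(-5*t), -exp(2*t) + 2*exp(-5*t)]

Strategy: write A = P · J · P⁻¹ where J is a Jordan canonical form, so e^{tA} = P · e^{tJ} · P⁻¹, and e^{tJ} can be computed block-by-block.

A has Jordan form
J =
  [-5, 0]
  [ 0, 2]
(up to reordering of blocks).

Per-block formulas:
  For a 1×1 block at λ = -5: exp(t · [-5]) = [e^(-5t)].
  For a 1×1 block at λ = 2: exp(t · [2]) = [e^(2t)].

After assembling e^{tJ} and conjugating by P, we get:

e^{tA} =
  [2*exp(2*t) - exp(-5*t), -2*exp(2*t) + 2*exp(-5*t)]
  [exp(2*t) - exp(-5*t), -exp(2*t) + 2*exp(-5*t)]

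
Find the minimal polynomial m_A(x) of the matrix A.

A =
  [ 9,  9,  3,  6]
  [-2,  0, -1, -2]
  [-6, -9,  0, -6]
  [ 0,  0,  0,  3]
x^2 - 6*x + 9

The characteristic polynomial is χ_A(x) = (x - 3)^4, so the eigenvalues are known. The minimal polynomial is
  m_A(x) = Π_λ (x − λ)^{k_λ}
where k_λ is the size of the *largest* Jordan block for λ (equivalently, the smallest k with (A − λI)^k v = 0 for every generalised eigenvector v of λ).

  λ = 3: largest Jordan block has size 2, contributing (x − 3)^2

So m_A(x) = (x - 3)^2 = x^2 - 6*x + 9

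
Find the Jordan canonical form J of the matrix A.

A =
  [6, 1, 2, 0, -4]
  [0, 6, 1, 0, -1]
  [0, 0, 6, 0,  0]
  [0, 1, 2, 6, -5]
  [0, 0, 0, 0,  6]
J_3(6) ⊕ J_2(6)

The characteristic polynomial is
  det(x·I − A) = x^5 - 30*x^4 + 360*x^3 - 2160*x^2 + 6480*x - 7776 = (x - 6)^5

Eigenvalues and multiplicities (the geometric multiplicity of λ is n − rank(A − λI), which equals the number of Jordan blocks for λ):
  λ = 6: algebraic multiplicity = 5, geometric multiplicity = 2

Determining the block sizes for each eigenvalue:
  λ = 6: with am = 5 and gm = 2, the partition is not yet determined (e.g. several partitions of 5 into 2 parts exist). Let N = A − (6)·I. Computing rank(N^1) = 3, rank(N^2) = 1, rank(N^3) = 0; the number of blocks of size ≥ j is rank(N^{j−1}) − rank(N^j), giving [2, 2, 1]. So we have 1 block(s) of size 3, 1 block(s) of size 2 → block sizes [3, 2]

Assembling the blocks gives a Jordan form
J =
  [6, 1, 0, 0, 0]
  [0, 6, 1, 0, 0]
  [0, 0, 6, 0, 0]
  [0, 0, 0, 6, 1]
  [0, 0, 0, 0, 6]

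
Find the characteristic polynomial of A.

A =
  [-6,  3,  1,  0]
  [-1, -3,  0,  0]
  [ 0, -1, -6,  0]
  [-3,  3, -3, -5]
x^4 + 20*x^3 + 150*x^2 + 500*x + 625

Expanding det(x·I − A) (e.g. by cofactor expansion or by noting that A is similar to its Jordan form J, which has the same characteristic polynomial as A) gives
  χ_A(x) = x^4 + 20*x^3 + 150*x^2 + 500*x + 625
which factors as (x + 5)^4. The eigenvalues (with algebraic multiplicities) are λ = -5 with multiplicity 4.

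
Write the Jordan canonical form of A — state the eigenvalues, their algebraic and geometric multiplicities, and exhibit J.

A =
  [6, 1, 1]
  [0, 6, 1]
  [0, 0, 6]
J_3(6)

The characteristic polynomial is
  det(x·I − A) = x^3 - 18*x^2 + 108*x - 216 = (x - 6)^3

Eigenvalues and multiplicities (the geometric multiplicity of λ is n − rank(A − λI), which equals the number of Jordan blocks for λ):
  λ = 6: algebraic multiplicity = 3, geometric multiplicity = 1

Determining the block sizes for each eigenvalue:
  λ = 6: one block (gm = 1), so the single block has size am = 3 → block sizes [3]

Assembling the blocks gives a Jordan form
J =
  [6, 1, 0]
  [0, 6, 1]
  [0, 0, 6]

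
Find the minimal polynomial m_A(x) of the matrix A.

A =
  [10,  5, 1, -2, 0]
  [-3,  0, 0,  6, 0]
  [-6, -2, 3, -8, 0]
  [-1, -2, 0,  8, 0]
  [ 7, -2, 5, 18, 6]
x^4 - 21*x^3 + 165*x^2 - 575*x + 750

The characteristic polynomial is χ_A(x) = (x - 6)^2*(x - 5)^3, so the eigenvalues are known. The minimal polynomial is
  m_A(x) = Π_λ (x − λ)^{k_λ}
where k_λ is the size of the *largest* Jordan block for λ (equivalently, the smallest k with (A − λI)^k v = 0 for every generalised eigenvector v of λ).

  λ = 5: largest Jordan block has size 3, contributing (x − 5)^3
  λ = 6: largest Jordan block has size 1, contributing (x − 6)

So m_A(x) = (x - 6)*(x - 5)^3 = x^4 - 21*x^3 + 165*x^2 - 575*x + 750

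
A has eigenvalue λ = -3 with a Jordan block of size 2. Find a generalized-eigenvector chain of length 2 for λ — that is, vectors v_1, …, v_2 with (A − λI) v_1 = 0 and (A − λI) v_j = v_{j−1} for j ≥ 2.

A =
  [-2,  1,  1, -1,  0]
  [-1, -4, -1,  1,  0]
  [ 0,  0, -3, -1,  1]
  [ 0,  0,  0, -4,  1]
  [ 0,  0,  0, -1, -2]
A Jordan chain for λ = -3 of length 2:
v_1 = (1, -1, 0, 0, 0)ᵀ
v_2 = (1, 0, 0, 0, 0)ᵀ

Let N = A − (-3)·I. We want v_2 with N^2 v_2 = 0 but N^1 v_2 ≠ 0; then v_{j-1} := N · v_j for j = 2, …, 2.

Pick v_2 = (1, 0, 0, 0, 0)ᵀ.
Then v_1 = N · v_2 = (1, -1, 0, 0, 0)ᵀ.

Sanity check: (A − (-3)·I) v_1 = (0, 0, 0, 0, 0)ᵀ = 0. ✓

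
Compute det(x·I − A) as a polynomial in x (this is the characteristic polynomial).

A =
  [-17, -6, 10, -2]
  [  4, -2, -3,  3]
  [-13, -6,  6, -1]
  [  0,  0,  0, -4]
x^4 + 17*x^3 + 108*x^2 + 304*x + 320

Expanding det(x·I − A) (e.g. by cofactor expansion or by noting that A is similar to its Jordan form J, which has the same characteristic polynomial as A) gives
  χ_A(x) = x^4 + 17*x^3 + 108*x^2 + 304*x + 320
which factors as (x + 4)^3*(x + 5). The eigenvalues (with algebraic multiplicities) are λ = -5 with multiplicity 1, λ = -4 with multiplicity 3.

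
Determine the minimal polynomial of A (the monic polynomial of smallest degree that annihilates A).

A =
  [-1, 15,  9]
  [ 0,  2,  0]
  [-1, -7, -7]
x^3 + 6*x^2 - 32

The characteristic polynomial is χ_A(x) = (x - 2)*(x + 4)^2, so the eigenvalues are known. The minimal polynomial is
  m_A(x) = Π_λ (x − λ)^{k_λ}
where k_λ is the size of the *largest* Jordan block for λ (equivalently, the smallest k with (A − λI)^k v = 0 for every generalised eigenvector v of λ).

  λ = -4: largest Jordan block has size 2, contributing (x + 4)^2
  λ = 2: largest Jordan block has size 1, contributing (x − 2)

So m_A(x) = (x - 2)*(x + 4)^2 = x^3 + 6*x^2 - 32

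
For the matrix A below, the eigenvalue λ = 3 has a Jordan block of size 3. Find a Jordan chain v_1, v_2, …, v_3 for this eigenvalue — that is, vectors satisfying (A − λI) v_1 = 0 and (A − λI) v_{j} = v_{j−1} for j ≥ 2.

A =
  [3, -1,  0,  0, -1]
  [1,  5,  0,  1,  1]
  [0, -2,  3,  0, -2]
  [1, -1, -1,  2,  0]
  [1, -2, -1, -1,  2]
A Jordan chain for λ = 3 of length 3:
v_1 = (-2, 4, -4, -2, -4)ᵀ
v_2 = (0, 1, 0, 1, 1)ᵀ
v_3 = (1, 0, 0, 0, 0)ᵀ

Let N = A − (3)·I. We want v_3 with N^3 v_3 = 0 but N^2 v_3 ≠ 0; then v_{j-1} := N · v_j for j = 3, …, 2.

Pick v_3 = (1, 0, 0, 0, 0)ᵀ.
Then v_2 = N · v_3 = (0, 1, 0, 1, 1)ᵀ.
Then v_1 = N · v_2 = (-2, 4, -4, -2, -4)ᵀ.

Sanity check: (A − (3)·I) v_1 = (0, 0, 0, 0, 0)ᵀ = 0. ✓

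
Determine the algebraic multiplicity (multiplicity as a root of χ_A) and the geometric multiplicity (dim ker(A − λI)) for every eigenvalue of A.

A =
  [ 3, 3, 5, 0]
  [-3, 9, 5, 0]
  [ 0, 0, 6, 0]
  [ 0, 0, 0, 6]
λ = 6: alg = 4, geom = 3

Step 1 — factor the characteristic polynomial to read off the algebraic multiplicities:
  χ_A(x) = (x - 6)^4

Step 2 — compute geometric multiplicities via the rank-nullity identity g(λ) = n − rank(A − λI):
  rank(A − (6)·I) = 1, so dim ker(A − (6)·I) = n − 1 = 3

Summary:
  λ = 6: algebraic multiplicity = 4, geometric multiplicity = 3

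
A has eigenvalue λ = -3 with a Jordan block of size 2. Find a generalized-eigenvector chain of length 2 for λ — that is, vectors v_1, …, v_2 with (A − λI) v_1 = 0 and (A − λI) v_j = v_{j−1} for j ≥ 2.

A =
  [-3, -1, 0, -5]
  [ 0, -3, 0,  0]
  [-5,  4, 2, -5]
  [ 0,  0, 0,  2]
A Jordan chain for λ = -3 of length 2:
v_1 = (-1, 0, -1, 0)ᵀ
v_2 = (1, 1, 0, 0)ᵀ

Let N = A − (-3)·I. We want v_2 with N^2 v_2 = 0 but N^1 v_2 ≠ 0; then v_{j-1} := N · v_j for j = 2, …, 2.

Pick v_2 = (1, 1, 0, 0)ᵀ.
Then v_1 = N · v_2 = (-1, 0, -1, 0)ᵀ.

Sanity check: (A − (-3)·I) v_1 = (0, 0, 0, 0)ᵀ = 0. ✓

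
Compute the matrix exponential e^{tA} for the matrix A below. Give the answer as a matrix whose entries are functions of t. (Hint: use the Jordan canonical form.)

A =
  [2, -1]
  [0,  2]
e^{tA} =
  [exp(2*t), -t*exp(2*t)]
  [0, exp(2*t)]

Strategy: write A = P · J · P⁻¹ where J is a Jordan canonical form, so e^{tA} = P · e^{tJ} · P⁻¹, and e^{tJ} can be computed block-by-block.

A has Jordan form
J =
  [2, 1]
  [0, 2]
(up to reordering of blocks).

Per-block formulas:
  For a 2×2 Jordan block J_2(2): exp(t · J_2(2)) = e^(2t)·(I + t·N), where N is the 2×2 nilpotent shift.

After assembling e^{tJ} and conjugating by P, we get:

e^{tA} =
  [exp(2*t), -t*exp(2*t)]
  [0, exp(2*t)]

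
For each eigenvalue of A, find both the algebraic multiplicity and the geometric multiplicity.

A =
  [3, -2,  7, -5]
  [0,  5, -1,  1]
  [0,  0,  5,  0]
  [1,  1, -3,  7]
λ = 5: alg = 4, geom = 2

Step 1 — factor the characteristic polynomial to read off the algebraic multiplicities:
  χ_A(x) = (x - 5)^4

Step 2 — compute geometric multiplicities via the rank-nullity identity g(λ) = n − rank(A − λI):
  rank(A − (5)·I) = 2, so dim ker(A − (5)·I) = n − 2 = 2

Summary:
  λ = 5: algebraic multiplicity = 4, geometric multiplicity = 2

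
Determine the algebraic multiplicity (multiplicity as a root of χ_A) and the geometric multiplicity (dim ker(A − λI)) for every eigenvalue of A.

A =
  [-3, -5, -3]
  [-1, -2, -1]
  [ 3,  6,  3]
λ = -1: alg = 2, geom = 1; λ = 0: alg = 1, geom = 1

Step 1 — factor the characteristic polynomial to read off the algebraic multiplicities:
  χ_A(x) = x*(x + 1)^2

Step 2 — compute geometric multiplicities via the rank-nullity identity g(λ) = n − rank(A − λI):
  rank(A − (-1)·I) = 2, so dim ker(A − (-1)·I) = n − 2 = 1
  rank(A − (0)·I) = 2, so dim ker(A − (0)·I) = n − 2 = 1

Summary:
  λ = -1: algebraic multiplicity = 2, geometric multiplicity = 1
  λ = 0: algebraic multiplicity = 1, geometric multiplicity = 1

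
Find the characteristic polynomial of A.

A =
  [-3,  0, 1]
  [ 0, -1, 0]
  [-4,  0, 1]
x^3 + 3*x^2 + 3*x + 1

Expanding det(x·I − A) (e.g. by cofactor expansion or by noting that A is similar to its Jordan form J, which has the same characteristic polynomial as A) gives
  χ_A(x) = x^3 + 3*x^2 + 3*x + 1
which factors as (x + 1)^3. The eigenvalues (with algebraic multiplicities) are λ = -1 with multiplicity 3.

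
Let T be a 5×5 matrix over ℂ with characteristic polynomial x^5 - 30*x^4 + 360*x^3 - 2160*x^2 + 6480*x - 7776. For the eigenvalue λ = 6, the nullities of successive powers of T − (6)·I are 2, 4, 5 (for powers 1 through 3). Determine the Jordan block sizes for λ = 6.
Block sizes for λ = 6: [3, 2]

From the dimensions of kernels of powers, the number of Jordan blocks of size at least j is d_j − d_{j−1} where d_j = dim ker(N^j) (with d_0 = 0). Computing the differences gives [2, 2, 1].
The number of blocks of size exactly k is (#blocks of size ≥ k) − (#blocks of size ≥ k + 1), so the partition is: 1 block(s) of size 2, 1 block(s) of size 3.
In nonincreasing order the block sizes are [3, 2].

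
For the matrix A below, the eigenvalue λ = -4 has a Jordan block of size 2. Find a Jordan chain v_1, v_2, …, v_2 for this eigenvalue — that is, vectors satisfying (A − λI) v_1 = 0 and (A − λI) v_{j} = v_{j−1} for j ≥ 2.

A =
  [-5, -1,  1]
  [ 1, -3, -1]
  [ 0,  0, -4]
A Jordan chain for λ = -4 of length 2:
v_1 = (-1, 1, 0)ᵀ
v_2 = (1, 0, 0)ᵀ

Let N = A − (-4)·I. We want v_2 with N^2 v_2 = 0 but N^1 v_2 ≠ 0; then v_{j-1} := N · v_j for j = 2, …, 2.

Pick v_2 = (1, 0, 0)ᵀ.
Then v_1 = N · v_2 = (-1, 1, 0)ᵀ.

Sanity check: (A − (-4)·I) v_1 = (0, 0, 0)ᵀ = 0. ✓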